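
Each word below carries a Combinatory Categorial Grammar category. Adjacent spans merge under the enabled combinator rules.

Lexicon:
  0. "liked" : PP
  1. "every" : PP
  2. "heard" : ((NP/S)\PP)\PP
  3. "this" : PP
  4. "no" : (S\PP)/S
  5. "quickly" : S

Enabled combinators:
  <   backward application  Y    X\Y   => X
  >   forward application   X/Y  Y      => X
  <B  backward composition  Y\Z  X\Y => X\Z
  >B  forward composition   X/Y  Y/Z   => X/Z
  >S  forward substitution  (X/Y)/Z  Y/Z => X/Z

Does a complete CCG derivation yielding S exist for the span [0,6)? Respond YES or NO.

NO

PP PP ((NP/S)\PP)\PP PP (S\PP)/S S
CKY chart[0,6] = {NP}; S ∉ chart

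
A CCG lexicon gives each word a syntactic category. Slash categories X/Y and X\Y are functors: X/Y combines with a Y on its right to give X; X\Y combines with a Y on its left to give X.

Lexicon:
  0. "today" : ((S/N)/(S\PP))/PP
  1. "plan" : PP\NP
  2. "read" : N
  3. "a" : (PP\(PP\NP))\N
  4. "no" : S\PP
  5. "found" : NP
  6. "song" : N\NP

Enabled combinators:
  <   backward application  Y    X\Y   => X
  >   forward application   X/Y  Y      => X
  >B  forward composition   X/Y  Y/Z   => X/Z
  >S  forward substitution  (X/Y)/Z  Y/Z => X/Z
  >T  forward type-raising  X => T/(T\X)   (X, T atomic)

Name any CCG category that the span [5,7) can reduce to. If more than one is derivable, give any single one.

N

[0,7] S   >
  [0,5] S/N   >
    [0,4] (S/N)/(S\PP)   >
      [0,1] "today" : ((S/N)/(S\PP))/PP
      [1,4] PP   <
        [1,2] "plan" : PP\NP
        [2,4] PP\(PP\NP)   <
          [2,3] "read" : N
          [3,4] "a" : (PP\(PP\NP))\N
    [4,5] "no" : S\PP
  [5,7] N   >
    [5,6] N/(N\NP)   >T
      [5,6] "found" : NP
    [6,7] "song" : N\NP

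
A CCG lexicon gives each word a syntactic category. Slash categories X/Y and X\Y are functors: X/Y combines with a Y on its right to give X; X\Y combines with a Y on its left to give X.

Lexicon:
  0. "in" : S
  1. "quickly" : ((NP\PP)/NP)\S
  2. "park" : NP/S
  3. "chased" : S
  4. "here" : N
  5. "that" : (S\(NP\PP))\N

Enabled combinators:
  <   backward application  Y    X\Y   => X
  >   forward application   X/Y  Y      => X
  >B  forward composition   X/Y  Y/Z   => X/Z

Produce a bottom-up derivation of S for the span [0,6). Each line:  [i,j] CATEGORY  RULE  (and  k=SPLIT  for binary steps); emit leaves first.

[0,6] S   <
  [0,4] NP\PP   >
    [0,2] (NP\PP)/NP   <
      [0,1] "in" : S
      [1,2] "quickly" : ((NP\PP)/NP)\S
    [2,4] NP   >
      [2,3] "park" : NP/S
      [3,4] "chased" : S
  [4,6] S\(NP\PP)   <
    [4,5] "here" : N
    [5,6] "that" : (S\(NP\PP))\N

[0,1] S  lex  "in"
[1,2] ((NP\PP)/NP)\S  lex  "quickly"
[0,2] (NP\PP)/NP  <  k=1
[2,3] NP/S  lex  "park"
[3,4] S  lex  "chased"
[2,4] NP  >  k=3
[0,4] NP\PP  >  k=2
[4,5] N  lex  "here"
[5,6] (S\(NP\PP))\N  lex  "that"
[4,6] S\(NP\PP)  <  k=5
[0,6] S  <  k=4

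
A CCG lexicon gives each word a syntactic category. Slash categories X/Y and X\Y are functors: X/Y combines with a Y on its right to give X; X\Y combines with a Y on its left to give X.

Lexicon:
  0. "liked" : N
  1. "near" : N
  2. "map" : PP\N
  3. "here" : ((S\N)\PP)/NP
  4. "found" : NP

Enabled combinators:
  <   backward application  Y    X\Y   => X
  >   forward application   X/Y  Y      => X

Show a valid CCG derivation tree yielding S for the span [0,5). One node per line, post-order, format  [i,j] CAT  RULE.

[0,1] N  lex  "liked"
[1,2] N  lex  "near"
[2,3] PP\N  lex  "map"
[1,3] PP  <  k=2
[3,4] ((S\N)\PP)/NP  lex  "here"
[4,5] NP  lex  "found"
[3,5] (S\N)\PP  >  k=4
[1,5] S\N  <  k=3
[0,5] S  <  k=1

[0,5] S   <
  [0,1] "liked" : N
  [1,5] S\N   <
    [1,3] PP   <
      [1,2] "near" : N
      [2,3] "map" : PP\N
    [3,5] (S\N)\PP   >
      [3,4] "here" : ((S\N)\PP)/NP
      [4,5] "found" : NP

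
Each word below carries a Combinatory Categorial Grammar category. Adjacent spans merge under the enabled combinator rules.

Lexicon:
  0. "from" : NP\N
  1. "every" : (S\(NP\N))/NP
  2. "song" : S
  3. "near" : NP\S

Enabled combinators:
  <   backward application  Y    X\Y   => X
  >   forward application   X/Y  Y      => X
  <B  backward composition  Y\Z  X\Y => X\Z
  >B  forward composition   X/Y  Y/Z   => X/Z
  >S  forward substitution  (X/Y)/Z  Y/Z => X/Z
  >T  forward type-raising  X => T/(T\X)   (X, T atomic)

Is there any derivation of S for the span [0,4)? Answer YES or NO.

YES

[0,4] S   <
  [0,1] "from" : NP\N
  [1,4] S\(NP\N)   >
    [1,2] "every" : (S\(NP\N))/NP
    [2,4] NP   <
      [2,3] "song" : S
      [3,4] "near" : NP\S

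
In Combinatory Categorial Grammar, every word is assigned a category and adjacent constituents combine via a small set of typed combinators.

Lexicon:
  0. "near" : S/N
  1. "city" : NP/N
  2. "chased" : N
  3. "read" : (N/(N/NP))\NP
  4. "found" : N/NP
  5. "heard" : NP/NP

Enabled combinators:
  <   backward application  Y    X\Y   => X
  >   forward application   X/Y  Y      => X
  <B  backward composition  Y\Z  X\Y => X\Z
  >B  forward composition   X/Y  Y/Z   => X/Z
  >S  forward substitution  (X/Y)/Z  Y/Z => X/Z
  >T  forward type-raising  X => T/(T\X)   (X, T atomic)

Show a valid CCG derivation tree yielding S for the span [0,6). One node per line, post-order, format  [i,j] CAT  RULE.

[0,6] S   >
  [0,1] "near" : S/N
  [1,6] N   >
    [1,4] N/(N/NP)   <
      [1,3] NP   >
        [1,2] "city" : NP/N
        [2,3] "chased" : N
      [3,4] "read" : (N/(N/NP))\NP
    [4,6] N/NP   >B
      [4,5] "found" : N/NP
      [5,6] "heard" : NP/NP

[0,1] S/N  lex  "near"
[1,2] NP/N  lex  "city"
[2,3] N  lex  "chased"
[1,3] NP  >  k=2
[3,4] (N/(N/NP))\NP  lex  "read"
[1,4] N/(N/NP)  <  k=3
[4,5] N/NP  lex  "found"
[5,6] NP/NP  lex  "heard"
[4,6] N/NP  >B  k=5
[1,6] N  >  k=4
[0,6] S  >  k=1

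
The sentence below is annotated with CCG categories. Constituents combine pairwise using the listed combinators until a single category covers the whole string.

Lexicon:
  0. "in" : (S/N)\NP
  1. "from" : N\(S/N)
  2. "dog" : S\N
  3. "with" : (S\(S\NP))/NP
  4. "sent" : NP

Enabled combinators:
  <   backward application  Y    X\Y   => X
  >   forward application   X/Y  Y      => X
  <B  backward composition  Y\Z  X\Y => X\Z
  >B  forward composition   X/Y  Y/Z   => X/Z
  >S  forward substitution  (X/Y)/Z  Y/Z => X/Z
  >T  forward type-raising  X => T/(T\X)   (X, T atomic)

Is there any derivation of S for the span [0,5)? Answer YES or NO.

[0,5] S   <
  [0,3] S\NP   <B
    [0,2] N\NP   <B
      [0,1] "in" : (S/N)\NP
      [1,2] "from" : N\(S/N)
    [2,3] "dog" : S\N
  [3,5] S\(S\NP)   >
    [3,4] "with" : (S\(S\NP))/NP
    [4,5] "sent" : NP

YES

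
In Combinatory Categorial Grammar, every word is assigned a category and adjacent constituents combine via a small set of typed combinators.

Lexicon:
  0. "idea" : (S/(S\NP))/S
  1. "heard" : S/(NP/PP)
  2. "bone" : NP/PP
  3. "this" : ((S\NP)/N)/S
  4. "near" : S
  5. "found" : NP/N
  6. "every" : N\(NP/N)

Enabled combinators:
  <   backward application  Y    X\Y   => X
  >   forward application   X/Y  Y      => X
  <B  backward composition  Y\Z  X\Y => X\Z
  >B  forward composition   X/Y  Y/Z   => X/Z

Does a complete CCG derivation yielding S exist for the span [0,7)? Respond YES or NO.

[0,7] S   >
  [0,5] S/N   >B
    [0,3] S/(S\NP)   >
      [0,1] "idea" : (S/(S\NP))/S
      [1,3] S   >
        [1,2] "heard" : S/(NP/PP)
        [2,3] "bone" : NP/PP
    [3,5] (S\NP)/N   >
      [3,4] "this" : ((S\NP)/N)/S
      [4,5] "near" : S
  [5,7] N   <
    [5,6] "found" : NP/N
    [6,7] "every" : N\(NP/N)

YES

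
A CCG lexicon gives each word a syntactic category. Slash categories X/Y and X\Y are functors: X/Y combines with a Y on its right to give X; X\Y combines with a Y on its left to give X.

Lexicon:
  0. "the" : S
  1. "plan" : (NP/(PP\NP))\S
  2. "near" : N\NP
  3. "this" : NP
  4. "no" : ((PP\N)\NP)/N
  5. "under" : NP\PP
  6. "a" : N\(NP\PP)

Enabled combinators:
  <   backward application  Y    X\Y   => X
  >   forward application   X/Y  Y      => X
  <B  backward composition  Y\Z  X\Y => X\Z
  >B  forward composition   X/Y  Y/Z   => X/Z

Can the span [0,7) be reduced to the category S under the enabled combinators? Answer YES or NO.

NO

S (NP/(PP\NP))\S N\NP NP ((PP\N)\NP)/N NP\PP N\(NP\PP)
CKY chart[0,7] = {NP}; S ∉ chart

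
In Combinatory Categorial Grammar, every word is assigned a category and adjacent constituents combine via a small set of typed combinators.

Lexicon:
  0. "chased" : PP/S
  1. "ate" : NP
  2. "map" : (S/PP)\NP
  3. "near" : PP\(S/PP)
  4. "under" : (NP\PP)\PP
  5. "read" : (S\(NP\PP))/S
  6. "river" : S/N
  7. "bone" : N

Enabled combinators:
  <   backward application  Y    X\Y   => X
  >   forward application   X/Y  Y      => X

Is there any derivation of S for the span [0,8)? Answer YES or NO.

PP/S NP (S/PP)\NP PP\(S/PP) (NP\PP)\PP (S\(NP\PP))/S S/N N
CKY chart[0,8] = {PP}; S ∉ chart

NO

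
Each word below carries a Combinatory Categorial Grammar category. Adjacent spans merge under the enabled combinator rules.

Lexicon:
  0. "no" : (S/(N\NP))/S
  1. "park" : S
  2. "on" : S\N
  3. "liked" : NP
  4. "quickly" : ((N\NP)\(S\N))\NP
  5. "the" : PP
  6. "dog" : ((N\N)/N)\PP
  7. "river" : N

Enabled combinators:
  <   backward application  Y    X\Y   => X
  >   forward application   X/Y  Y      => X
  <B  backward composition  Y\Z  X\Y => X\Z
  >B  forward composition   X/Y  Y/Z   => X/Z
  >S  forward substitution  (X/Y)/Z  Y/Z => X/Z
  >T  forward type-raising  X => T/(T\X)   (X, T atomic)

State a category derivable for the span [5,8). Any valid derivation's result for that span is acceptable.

N\N

[0,8] S   >
  [0,2] S/(N\NP)   >
    [0,1] "no" : (S/(N\NP))/S
    [1,2] "park" : S
  [2,8] N\NP   <B
    [2,5] N\NP   <
      [2,3] "on" : S\N
      [3,5] (N\NP)\(S\N)   <
        [3,4] "liked" : NP
        [4,5] "quickly" : ((N\NP)\(S\N))\NP
    [5,8] N\N   >
      [5,7] (N\N)/N   <
        [5,6] "the" : PP
        [6,7] "dog" : ((N\N)/N)\PP
      [7,8] "river" : N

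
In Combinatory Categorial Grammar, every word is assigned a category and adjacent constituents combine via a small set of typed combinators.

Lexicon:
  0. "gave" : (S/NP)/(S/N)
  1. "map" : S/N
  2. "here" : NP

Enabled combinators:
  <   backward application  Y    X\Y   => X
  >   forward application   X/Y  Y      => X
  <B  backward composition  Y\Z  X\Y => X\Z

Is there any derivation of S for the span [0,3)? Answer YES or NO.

[0,3] S   >
  [0,2] S/NP   >
    [0,1] "gave" : (S/NP)/(S/N)
    [1,2] "map" : S/N
  [2,3] "here" : NP

YES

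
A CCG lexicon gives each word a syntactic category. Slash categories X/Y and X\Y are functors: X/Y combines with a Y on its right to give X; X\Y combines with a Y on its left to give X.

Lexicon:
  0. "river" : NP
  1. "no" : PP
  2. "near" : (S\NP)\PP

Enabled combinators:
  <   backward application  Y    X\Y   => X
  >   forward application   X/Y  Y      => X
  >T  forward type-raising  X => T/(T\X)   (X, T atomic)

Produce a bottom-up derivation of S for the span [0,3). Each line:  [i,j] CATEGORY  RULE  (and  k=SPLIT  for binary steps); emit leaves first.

[0,1] NP  lex  "river"
[0,1] S/(S\NP)  >T
[1,2] PP  lex  "no"
[2,3] (S\NP)\PP  lex  "near"
[1,3] S\NP  <  k=2
[0,3] S  >  k=1

[0,3] S   >
  [0,1] S/(S\NP)   >T
    [0,1] "river" : NP
  [1,3] S\NP   <
    [1,2] "no" : PP
    [2,3] "near" : (S\NP)\PP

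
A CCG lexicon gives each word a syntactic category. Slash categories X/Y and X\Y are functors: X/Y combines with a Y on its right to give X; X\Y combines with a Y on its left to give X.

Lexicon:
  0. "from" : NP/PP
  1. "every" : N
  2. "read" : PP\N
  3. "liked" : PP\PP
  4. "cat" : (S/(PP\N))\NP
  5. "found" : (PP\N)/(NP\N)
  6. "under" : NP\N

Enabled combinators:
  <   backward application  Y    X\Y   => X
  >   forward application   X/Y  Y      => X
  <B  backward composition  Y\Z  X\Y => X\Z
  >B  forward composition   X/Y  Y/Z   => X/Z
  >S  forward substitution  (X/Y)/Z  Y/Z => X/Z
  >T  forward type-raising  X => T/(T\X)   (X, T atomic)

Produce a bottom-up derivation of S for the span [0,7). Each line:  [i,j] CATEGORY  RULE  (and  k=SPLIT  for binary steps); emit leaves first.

[0,7] S   >
  [0,5] S/(PP\N)   <
    [0,4] NP   >
      [0,1] "from" : NP/PP
      [1,4] PP   <
        [1,2] "every" : N
        [2,4] PP\N   <B
          [2,3] "read" : PP\N
          [3,4] "liked" : PP\PP
    [4,5] "cat" : (S/(PP\N))\NP
  [5,7] PP\N   >
    [5,6] "found" : (PP\N)/(NP\N)
    [6,7] "under" : NP\N

[0,1] NP/PP  lex  "from"
[1,2] N  lex  "every"
[2,3] PP\N  lex  "read"
[3,4] PP\PP  lex  "liked"
[2,4] PP\N  <B  k=3
[1,4] PP  <  k=2
[0,4] NP  >  k=1
[4,5] (S/(PP\N))\NP  lex  "cat"
[0,5] S/(PP\N)  <  k=4
[5,6] (PP\N)/(NP\N)  lex  "found"
[6,7] NP\N  lex  "under"
[5,7] PP\N  >  k=6
[0,7] S  >  k=5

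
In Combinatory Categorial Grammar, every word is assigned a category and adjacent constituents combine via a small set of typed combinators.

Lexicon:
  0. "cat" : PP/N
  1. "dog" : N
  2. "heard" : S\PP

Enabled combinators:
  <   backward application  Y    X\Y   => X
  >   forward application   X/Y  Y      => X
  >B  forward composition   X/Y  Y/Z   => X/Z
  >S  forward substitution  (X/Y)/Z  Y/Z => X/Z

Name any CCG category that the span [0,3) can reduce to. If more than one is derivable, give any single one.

S

[0,3] S   <
  [0,2] PP   >
    [0,1] "cat" : PP/N
    [1,2] "dog" : N
  [2,3] "heard" : S\PP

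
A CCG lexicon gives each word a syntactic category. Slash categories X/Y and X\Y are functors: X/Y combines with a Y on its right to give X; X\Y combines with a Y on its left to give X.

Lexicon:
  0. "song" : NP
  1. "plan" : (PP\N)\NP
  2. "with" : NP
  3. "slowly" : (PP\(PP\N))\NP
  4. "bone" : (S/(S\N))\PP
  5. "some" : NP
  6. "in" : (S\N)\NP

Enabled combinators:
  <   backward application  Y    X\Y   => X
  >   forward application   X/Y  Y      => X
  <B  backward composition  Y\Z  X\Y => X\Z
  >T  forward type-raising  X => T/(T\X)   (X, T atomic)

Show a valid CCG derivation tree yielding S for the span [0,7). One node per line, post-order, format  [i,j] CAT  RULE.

[0,7] S   >
  [0,5] S/(S\N)   <
    [0,4] PP   <
      [0,2] PP\N   <
        [0,1] "song" : NP
        [1,2] "plan" : (PP\N)\NP
      [2,4] PP\(PP\N)   <
        [2,3] "with" : NP
        [3,4] "slowly" : (PP\(PP\N))\NP
    [4,5] "bone" : (S/(S\N))\PP
  [5,7] S\N   <
    [5,6] "some" : NP
    [6,7] "in" : (S\N)\NP

[0,1] NP  lex  "song"
[1,2] (PP\N)\NP  lex  "plan"
[0,2] PP\N  <  k=1
[2,3] NP  lex  "with"
[3,4] (PP\(PP\N))\NP  lex  "slowly"
[2,4] PP\(PP\N)  <  k=3
[0,4] PP  <  k=2
[4,5] (S/(S\N))\PP  lex  "bone"
[0,5] S/(S\N)  <  k=4
[5,6] NP  lex  "some"
[6,7] (S\N)\NP  lex  "in"
[5,7] S\N  <  k=6
[0,7] S  >  k=5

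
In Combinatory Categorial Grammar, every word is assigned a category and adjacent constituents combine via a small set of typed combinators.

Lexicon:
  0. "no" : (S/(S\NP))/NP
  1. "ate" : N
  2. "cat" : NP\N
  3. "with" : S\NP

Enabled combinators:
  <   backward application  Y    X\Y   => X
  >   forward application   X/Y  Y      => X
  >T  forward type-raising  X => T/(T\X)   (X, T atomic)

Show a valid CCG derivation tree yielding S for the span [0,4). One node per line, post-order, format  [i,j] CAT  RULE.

[0,1] (S/(S\NP))/NP  lex  "no"
[1,2] N  lex  "ate"
[1,2] NP/(NP\N)  >T
[2,3] NP\N  lex  "cat"
[1,3] NP  >  k=2
[0,3] S/(S\NP)  >  k=1
[3,4] S\NP  lex  "with"
[0,4] S  >  k=3

[0,4] S   >
  [0,3] S/(S\NP)   >
    [0,1] "no" : (S/(S\NP))/NP
    [1,3] NP   >
      [1,2] NP/(NP\N)   >T
        [1,2] "ate" : N
      [2,3] "cat" : NP\N
  [3,4] "with" : S\NP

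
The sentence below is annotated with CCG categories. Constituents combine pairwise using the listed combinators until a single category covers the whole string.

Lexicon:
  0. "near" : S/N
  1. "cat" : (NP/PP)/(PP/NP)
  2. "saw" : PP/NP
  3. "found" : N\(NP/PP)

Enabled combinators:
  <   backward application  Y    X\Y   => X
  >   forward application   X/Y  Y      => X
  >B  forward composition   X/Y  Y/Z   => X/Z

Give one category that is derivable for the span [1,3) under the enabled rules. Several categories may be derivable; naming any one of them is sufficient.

NP/PP

[0,4] S   >
  [0,1] "near" : S/N
  [1,4] N   <
    [1,3] NP/PP   >
      [1,2] "cat" : (NP/PP)/(PP/NP)
      [2,3] "saw" : PP/NP
    [3,4] "found" : N\(NP/PP)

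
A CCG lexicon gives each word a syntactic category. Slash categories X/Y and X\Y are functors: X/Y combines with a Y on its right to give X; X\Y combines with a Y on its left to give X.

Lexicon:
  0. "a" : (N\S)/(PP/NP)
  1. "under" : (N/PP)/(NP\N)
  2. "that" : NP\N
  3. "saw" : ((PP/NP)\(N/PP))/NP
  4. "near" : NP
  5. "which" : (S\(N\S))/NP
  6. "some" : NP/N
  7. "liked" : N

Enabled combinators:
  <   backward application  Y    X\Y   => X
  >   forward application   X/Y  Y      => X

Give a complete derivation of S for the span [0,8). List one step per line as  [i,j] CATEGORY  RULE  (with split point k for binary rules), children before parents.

[0,1] (N\S)/(PP/NP)  lex  "a"
[1,2] (N/PP)/(NP\N)  lex  "under"
[2,3] NP\N  lex  "that"
[1,3] N/PP  >  k=2
[3,4] ((PP/NP)\(N/PP))/NP  lex  "saw"
[4,5] NP  lex  "near"
[3,5] (PP/NP)\(N/PP)  >  k=4
[1,5] PP/NP  <  k=3
[0,5] N\S  >  k=1
[5,6] (S\(N\S))/NP  lex  "which"
[6,7] NP/N  lex  "some"
[7,8] N  lex  "liked"
[6,8] NP  >  k=7
[5,8] S\(N\S)  >  k=6
[0,8] S  <  k=5

[0,8] S   <
  [0,5] N\S   >
    [0,1] "a" : (N\S)/(PP/NP)
    [1,5] PP/NP   <
      [1,3] N/PP   >
        [1,2] "under" : (N/PP)/(NP\N)
        [2,3] "that" : NP\N
      [3,5] (PP/NP)\(N/PP)   >
        [3,4] "saw" : ((PP/NP)\(N/PP))/NP
        [4,5] "near" : NP
  [5,8] S\(N\S)   >
    [5,6] "which" : (S\(N\S))/NP
    [6,8] NP   >
      [6,7] "some" : NP/N
      [7,8] "liked" : N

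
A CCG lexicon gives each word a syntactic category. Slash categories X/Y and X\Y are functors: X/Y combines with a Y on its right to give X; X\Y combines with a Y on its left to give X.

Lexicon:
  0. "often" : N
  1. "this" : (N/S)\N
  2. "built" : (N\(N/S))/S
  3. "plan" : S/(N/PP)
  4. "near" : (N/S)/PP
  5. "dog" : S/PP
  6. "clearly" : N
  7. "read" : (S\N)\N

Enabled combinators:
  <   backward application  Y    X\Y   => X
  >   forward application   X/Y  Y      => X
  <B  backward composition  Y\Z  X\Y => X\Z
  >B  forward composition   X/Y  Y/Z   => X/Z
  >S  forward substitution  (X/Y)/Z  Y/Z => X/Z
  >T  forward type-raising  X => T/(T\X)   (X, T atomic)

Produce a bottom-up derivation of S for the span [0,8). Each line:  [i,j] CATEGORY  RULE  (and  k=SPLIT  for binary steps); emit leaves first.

[0,8] S   <
  [0,6] N   <
    [0,2] N/S   <
      [0,1] "often" : N
      [1,2] "this" : (N/S)\N
    [2,6] N\(N/S)   >
      [2,3] "built" : (N\(N/S))/S
      [3,6] S   >
        [3,4] "plan" : S/(N/PP)
        [4,6] N/PP   >S
          [4,5] "near" : (N/S)/PP
          [5,6] "dog" : S/PP
  [6,8] S\N   <
    [6,7] "clearly" : N
    [7,8] "read" : (S\N)\N

[0,1] N  lex  "often"
[1,2] (N/S)\N  lex  "this"
[0,2] N/S  <  k=1
[2,3] (N\(N/S))/S  lex  "built"
[3,4] S/(N/PP)  lex  "plan"
[4,5] (N/S)/PP  lex  "near"
[5,6] S/PP  lex  "dog"
[4,6] N/PP  >S  k=5
[3,6] S  >  k=4
[2,6] N\(N/S)  >  k=3
[0,6] N  <  k=2
[6,7] N  lex  "clearly"
[7,8] (S\N)\N  lex  "read"
[6,8] S\N  <  k=7
[0,8] S  <  k=6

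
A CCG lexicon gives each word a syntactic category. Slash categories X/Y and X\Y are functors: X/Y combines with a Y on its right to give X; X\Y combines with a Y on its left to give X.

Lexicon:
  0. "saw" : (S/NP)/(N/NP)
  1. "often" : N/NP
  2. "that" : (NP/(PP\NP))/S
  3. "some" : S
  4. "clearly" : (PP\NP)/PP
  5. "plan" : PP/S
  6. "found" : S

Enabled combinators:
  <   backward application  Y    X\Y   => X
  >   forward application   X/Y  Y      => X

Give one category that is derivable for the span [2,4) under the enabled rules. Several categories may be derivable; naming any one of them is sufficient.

[0,7] S   >
  [0,2] S/NP   >
    [0,1] "saw" : (S/NP)/(N/NP)
    [1,2] "often" : N/NP
  [2,7] NP   >
    [2,4] NP/(PP\NP)   >
      [2,3] "that" : (NP/(PP\NP))/S
      [3,4] "some" : S
    [4,7] PP\NP   >
      [4,5] "clearly" : (PP\NP)/PP
      [5,7] PP   >
        [5,6] "plan" : PP/S
        [6,7] "found" : S

NP/(PP\NP)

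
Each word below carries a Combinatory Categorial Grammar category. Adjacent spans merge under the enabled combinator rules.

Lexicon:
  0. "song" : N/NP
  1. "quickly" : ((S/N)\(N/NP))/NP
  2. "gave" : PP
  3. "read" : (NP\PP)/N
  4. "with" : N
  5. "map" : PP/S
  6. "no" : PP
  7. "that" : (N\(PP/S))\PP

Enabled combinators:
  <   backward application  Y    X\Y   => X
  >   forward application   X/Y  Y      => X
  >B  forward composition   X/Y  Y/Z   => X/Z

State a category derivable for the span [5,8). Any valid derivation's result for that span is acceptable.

[0,8] S   >
  [0,5] S/N   <
    [0,1] "song" : N/NP
    [1,5] (S/N)\(N/NP)   >
      [1,2] "quickly" : ((S/N)\(N/NP))/NP
      [2,5] NP   <
        [2,3] "gave" : PP
        [3,5] NP\PP   >
          [3,4] "read" : (NP\PP)/N
          [4,5] "with" : N
  [5,8] N   <
    [5,6] "map" : PP/S
    [6,8] N\(PP/S)   <
      [6,7] "no" : PP
      [7,8] "that" : (N\(PP/S))\PP

N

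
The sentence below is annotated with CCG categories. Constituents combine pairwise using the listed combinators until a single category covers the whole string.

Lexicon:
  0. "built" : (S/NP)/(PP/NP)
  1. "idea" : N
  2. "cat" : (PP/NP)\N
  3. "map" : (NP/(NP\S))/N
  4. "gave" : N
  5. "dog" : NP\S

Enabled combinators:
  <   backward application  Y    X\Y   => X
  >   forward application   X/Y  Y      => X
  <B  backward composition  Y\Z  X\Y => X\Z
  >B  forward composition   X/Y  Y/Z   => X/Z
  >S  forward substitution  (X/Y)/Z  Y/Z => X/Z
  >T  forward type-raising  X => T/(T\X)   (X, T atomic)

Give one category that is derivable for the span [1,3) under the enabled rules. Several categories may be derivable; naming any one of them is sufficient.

PP/NP

[0,6] S   >
  [0,3] S/NP   >
    [0,1] "built" : (S/NP)/(PP/NP)
    [1,3] PP/NP   <
      [1,2] "idea" : N
      [2,3] "cat" : (PP/NP)\N
  [3,6] NP   >
    [3,5] NP/(NP\S)   >
      [3,4] "map" : (NP/(NP\S))/N
      [4,5] "gave" : N
    [5,6] "dog" : NP\S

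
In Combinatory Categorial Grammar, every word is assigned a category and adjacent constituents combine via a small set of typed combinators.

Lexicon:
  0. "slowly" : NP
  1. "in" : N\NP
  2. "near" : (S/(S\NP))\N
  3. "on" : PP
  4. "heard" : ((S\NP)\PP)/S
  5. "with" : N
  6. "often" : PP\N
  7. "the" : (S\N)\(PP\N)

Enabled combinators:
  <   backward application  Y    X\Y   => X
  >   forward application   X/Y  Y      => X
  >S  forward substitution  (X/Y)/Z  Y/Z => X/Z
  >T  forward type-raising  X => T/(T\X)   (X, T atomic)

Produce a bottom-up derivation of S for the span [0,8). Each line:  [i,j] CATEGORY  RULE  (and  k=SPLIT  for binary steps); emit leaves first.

[0,8] S   >
  [0,3] S/(S\NP)   <
    [0,2] N   <
      [0,1] "slowly" : NP
      [1,2] "in" : N\NP
    [2,3] "near" : (S/(S\NP))\N
  [3,8] S\NP   <
    [3,4] "on" : PP
    [4,8] (S\NP)\PP   >
      [4,5] "heard" : ((S\NP)\PP)/S
      [5,8] S   <
        [5,6] "with" : N
        [6,8] S\N   <
          [6,7] "often" : PP\N
          [7,8] "the" : (S\N)\(PP\N)

[0,1] NP  lex  "slowly"
[1,2] N\NP  lex  "in"
[0,2] N  <  k=1
[2,3] (S/(S\NP))\N  lex  "near"
[0,3] S/(S\NP)  <  k=2
[3,4] PP  lex  "on"
[4,5] ((S\NP)\PP)/S  lex  "heard"
[5,6] N  lex  "with"
[6,7] PP\N  lex  "often"
[7,8] (S\N)\(PP\N)  lex  "the"
[6,8] S\N  <  k=7
[5,8] S  <  k=6
[4,8] (S\NP)\PP  >  k=5
[3,8] S\NP  <  k=4
[0,8] S  >  k=3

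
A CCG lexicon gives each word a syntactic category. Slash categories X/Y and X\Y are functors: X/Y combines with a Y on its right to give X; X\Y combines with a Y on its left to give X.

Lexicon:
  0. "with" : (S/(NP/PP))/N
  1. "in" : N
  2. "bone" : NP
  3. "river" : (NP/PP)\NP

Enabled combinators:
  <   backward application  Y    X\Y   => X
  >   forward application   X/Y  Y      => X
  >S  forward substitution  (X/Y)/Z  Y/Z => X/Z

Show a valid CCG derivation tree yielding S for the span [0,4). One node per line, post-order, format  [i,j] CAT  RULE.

[0,4] S   >
  [0,2] S/(NP/PP)   >
    [0,1] "with" : (S/(NP/PP))/N
    [1,2] "in" : N
  [2,4] NP/PP   <
    [2,3] "bone" : NP
    [3,4] "river" : (NP/PP)\NP

[0,1] (S/(NP/PP))/N  lex  "with"
[1,2] N  lex  "in"
[0,2] S/(NP/PP)  >  k=1
[2,3] NP  lex  "bone"
[3,4] (NP/PP)\NP  lex  "river"
[2,4] NP/PP  <  k=3
[0,4] S  >  k=2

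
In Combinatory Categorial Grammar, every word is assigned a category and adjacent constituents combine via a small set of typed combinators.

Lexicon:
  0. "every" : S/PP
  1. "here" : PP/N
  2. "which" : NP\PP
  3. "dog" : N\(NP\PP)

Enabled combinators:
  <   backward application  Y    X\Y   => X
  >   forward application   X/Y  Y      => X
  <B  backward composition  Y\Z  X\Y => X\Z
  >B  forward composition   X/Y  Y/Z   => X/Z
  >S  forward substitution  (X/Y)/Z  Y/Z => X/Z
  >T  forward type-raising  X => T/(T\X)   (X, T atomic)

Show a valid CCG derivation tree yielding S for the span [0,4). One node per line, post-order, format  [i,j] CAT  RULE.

[0,4] S   >
  [0,1] "every" : S/PP
  [1,4] PP   >
    [1,2] "here" : PP/N
    [2,4] N   <
      [2,3] "which" : NP\PP
      [3,4] "dog" : N\(NP\PP)

[0,1] S/PP  lex  "every"
[1,2] PP/N  lex  "here"
[2,3] NP\PP  lex  "which"
[3,4] N\(NP\PP)  lex  "dog"
[2,4] N  <  k=3
[1,4] PP  >  k=2
[0,4] S  >  k=1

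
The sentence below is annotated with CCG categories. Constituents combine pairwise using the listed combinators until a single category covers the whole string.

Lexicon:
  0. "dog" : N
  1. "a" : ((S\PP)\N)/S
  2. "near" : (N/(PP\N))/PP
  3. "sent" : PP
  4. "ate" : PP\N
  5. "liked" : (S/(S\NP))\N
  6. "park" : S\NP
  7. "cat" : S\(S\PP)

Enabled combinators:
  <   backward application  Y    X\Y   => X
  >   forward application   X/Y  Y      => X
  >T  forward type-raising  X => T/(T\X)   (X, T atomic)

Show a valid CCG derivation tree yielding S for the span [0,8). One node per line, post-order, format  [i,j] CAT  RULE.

[0,1] N  lex  "dog"
[1,2] ((S\PP)\N)/S  lex  "a"
[2,3] (N/(PP\N))/PP  lex  "near"
[3,4] PP  lex  "sent"
[2,4] N/(PP\N)  >  k=3
[4,5] PP\N  lex  "ate"
[2,5] N  >  k=4
[5,6] (S/(S\NP))\N  lex  "liked"
[2,6] S/(S\NP)  <  k=5
[6,7] S\NP  lex  "park"
[2,7] S  >  k=6
[1,7] (S\PP)\N  >  k=2
[0,7] S\PP  <  k=1
[7,8] S\(S\PP)  lex  "cat"
[0,8] S  <  k=7

[0,8] S   <
  [0,7] S\PP   <
    [0,1] "dog" : N
    [1,7] (S\PP)\N   >
      [1,2] "a" : ((S\PP)\N)/S
      [2,7] S   >
        [2,6] S/(S\NP)   <
          [2,5] N   >
            [2,4] N/(PP\N)   >
              [2,3] "near" : (N/(PP\N))/PP
              [3,4] "sent" : PP
            [4,5] "ate" : PP\N
          [5,6] "liked" : (S/(S\NP))\N
        [6,7] "park" : S\NP
  [7,8] "cat" : S\(S\PP)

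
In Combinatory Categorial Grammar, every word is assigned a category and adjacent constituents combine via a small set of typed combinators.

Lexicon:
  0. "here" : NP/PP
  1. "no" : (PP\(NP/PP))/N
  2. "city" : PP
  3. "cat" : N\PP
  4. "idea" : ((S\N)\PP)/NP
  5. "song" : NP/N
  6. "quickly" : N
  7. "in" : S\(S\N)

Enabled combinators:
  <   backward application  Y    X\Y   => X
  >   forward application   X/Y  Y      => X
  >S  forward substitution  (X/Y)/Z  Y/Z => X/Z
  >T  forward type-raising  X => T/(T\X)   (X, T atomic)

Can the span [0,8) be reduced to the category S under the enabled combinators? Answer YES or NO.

[0,8] S   <
  [0,7] S\N   <
    [0,4] PP   <
      [0,1] "here" : NP/PP
      [1,4] PP\(NP/PP)   >
        [1,2] "no" : (PP\(NP/PP))/N
        [2,4] N   <
          [2,3] "city" : PP
          [3,4] "cat" : N\PP
    [4,7] (S\N)\PP   >
      [4,5] "idea" : ((S\N)\PP)/NP
      [5,7] NP   >
        [5,6] "song" : NP/N
        [6,7] "quickly" : N
  [7,8] "in" : S\(S\N)

YES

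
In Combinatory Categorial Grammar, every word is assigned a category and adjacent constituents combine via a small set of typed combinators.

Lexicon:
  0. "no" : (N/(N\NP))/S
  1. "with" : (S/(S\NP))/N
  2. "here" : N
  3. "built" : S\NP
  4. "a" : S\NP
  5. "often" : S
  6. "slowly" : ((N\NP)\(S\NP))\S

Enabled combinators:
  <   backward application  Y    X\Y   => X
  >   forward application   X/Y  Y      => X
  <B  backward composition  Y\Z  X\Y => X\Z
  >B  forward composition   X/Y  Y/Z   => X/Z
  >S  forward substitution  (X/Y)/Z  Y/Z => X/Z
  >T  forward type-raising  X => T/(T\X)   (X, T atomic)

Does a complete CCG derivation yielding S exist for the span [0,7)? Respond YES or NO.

(N/(N\NP))/S (S/(S\NP))/N N S\NP S\NP S ((N\NP)\(S\NP))\S
CKY chart[0,7] = {N, N/(N\N), NP/(NP\N), PP/(PP\N), S/(S\N)}; S ∉ chart

NO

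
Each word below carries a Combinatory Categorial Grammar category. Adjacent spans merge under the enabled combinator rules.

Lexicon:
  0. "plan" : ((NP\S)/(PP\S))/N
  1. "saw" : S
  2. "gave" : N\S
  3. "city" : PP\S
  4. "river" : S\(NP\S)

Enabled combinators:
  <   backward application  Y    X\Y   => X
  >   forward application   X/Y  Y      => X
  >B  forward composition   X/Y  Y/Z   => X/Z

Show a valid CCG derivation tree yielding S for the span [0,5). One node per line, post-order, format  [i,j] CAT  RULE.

[0,1] ((NP\S)/(PP\S))/N  lex  "plan"
[1,2] S  lex  "saw"
[2,3] N\S  lex  "gave"
[1,3] N  <  k=2
[0,3] (NP\S)/(PP\S)  >  k=1
[3,4] PP\S  lex  "city"
[0,4] NP\S  >  k=3
[4,5] S\(NP\S)  lex  "river"
[0,5] S  <  k=4

[0,5] S   <
  [0,4] NP\S   >
    [0,3] (NP\S)/(PP\S)   >
      [0,1] "plan" : ((NP\S)/(PP\S))/N
      [1,3] N   <
        [1,2] "saw" : S
        [2,3] "gave" : N\S
    [3,4] "city" : PP\S
  [4,5] "river" : S\(NP\S)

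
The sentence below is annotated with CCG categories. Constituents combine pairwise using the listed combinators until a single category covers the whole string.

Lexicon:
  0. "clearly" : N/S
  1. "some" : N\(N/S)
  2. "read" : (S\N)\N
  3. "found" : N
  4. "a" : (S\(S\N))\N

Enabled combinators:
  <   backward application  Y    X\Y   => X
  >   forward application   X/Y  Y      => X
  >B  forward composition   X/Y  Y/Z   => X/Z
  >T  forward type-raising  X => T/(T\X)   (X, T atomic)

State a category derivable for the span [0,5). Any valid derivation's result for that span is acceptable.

S

[0,5] S   <
  [0,3] S\N   <
    [0,2] N   <
      [0,1] "clearly" : N/S
      [1,2] "some" : N\(N/S)
    [2,3] "read" : (S\N)\N
  [3,5] S\(S\N)   <
    [3,4] "found" : N
    [4,5] "a" : (S\(S\N))\N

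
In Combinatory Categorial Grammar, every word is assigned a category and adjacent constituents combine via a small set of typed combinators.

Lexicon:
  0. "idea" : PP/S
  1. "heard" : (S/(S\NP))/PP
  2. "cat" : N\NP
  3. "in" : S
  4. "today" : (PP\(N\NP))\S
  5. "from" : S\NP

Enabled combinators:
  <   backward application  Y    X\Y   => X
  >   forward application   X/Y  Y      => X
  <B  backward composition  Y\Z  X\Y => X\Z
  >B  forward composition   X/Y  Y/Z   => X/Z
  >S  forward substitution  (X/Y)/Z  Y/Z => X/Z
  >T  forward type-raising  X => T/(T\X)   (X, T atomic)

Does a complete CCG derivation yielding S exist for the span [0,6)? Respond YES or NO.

PP/S (S/(S\NP))/PP N\NP S (PP\(N\NP))\S S\NP
CKY chart[0,6] = {N/(N\PP), NP/(NP\PP), PP, PP/(PP\PP), PP/(S\S), S/(S\PP)}; S ∉ chart

NO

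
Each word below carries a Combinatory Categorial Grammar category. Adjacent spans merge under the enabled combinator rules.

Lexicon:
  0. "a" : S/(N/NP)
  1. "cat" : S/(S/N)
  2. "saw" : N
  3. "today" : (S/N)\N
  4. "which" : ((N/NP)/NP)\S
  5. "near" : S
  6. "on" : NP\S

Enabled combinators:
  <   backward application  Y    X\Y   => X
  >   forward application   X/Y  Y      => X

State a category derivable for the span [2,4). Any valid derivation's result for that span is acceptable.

S/N

[0,7] S   >
  [0,1] "a" : S/(N/NP)
  [1,7] N/NP   >
    [1,5] (N/NP)/NP   <
      [1,4] S   >
        [1,2] "cat" : S/(S/N)
        [2,4] S/N   <
          [2,3] "saw" : N
          [3,4] "today" : (S/N)\N
      [4,5] "which" : ((N/NP)/NP)\S
    [5,7] NP   <
      [5,6] "near" : S
      [6,7] "on" : NP\S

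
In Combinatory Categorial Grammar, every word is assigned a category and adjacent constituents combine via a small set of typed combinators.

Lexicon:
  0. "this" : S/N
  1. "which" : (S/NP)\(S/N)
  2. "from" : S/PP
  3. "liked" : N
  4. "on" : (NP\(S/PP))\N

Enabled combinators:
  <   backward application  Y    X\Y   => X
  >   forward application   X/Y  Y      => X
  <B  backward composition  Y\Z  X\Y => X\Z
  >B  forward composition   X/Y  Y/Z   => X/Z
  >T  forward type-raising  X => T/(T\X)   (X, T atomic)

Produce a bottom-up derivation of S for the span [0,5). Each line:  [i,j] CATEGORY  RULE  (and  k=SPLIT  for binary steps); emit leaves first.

[0,1] S/N  lex  "this"
[1,2] (S/NP)\(S/N)  lex  "which"
[0,2] S/NP  <  k=1
[2,3] S/PP  lex  "from"
[3,4] N  lex  "liked"
[4,5] (NP\(S/PP))\N  lex  "on"
[3,5] NP\(S/PP)  <  k=4
[2,5] NP  <  k=3
[0,5] S  >  k=2

[0,5] S   >
  [0,2] S/NP   <
    [0,1] "this" : S/N
    [1,2] "which" : (S/NP)\(S/N)
  [2,5] NP   <
    [2,3] "from" : S/PP
    [3,5] NP\(S/PP)   <
      [3,4] "liked" : N
      [4,5] "on" : (NP\(S/PP))\N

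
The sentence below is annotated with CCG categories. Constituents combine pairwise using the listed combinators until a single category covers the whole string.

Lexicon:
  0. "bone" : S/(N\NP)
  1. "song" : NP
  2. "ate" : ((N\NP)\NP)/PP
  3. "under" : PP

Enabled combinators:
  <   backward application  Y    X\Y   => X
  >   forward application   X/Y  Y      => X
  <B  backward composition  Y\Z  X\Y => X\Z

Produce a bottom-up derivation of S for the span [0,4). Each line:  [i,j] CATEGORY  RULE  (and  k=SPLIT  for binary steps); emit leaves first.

[0,4] S   >
  [0,1] "bone" : S/(N\NP)
  [1,4] N\NP   <
    [1,2] "song" : NP
    [2,4] (N\NP)\NP   >
      [2,3] "ate" : ((N\NP)\NP)/PP
      [3,4] "under" : PP

[0,1] S/(N\NP)  lex  "bone"
[1,2] NP  lex  "song"
[2,3] ((N\NP)\NP)/PP  lex  "ate"
[3,4] PP  lex  "under"
[2,4] (N\NP)\NP  >  k=3
[1,4] N\NP  <  k=2
[0,4] S  >  k=1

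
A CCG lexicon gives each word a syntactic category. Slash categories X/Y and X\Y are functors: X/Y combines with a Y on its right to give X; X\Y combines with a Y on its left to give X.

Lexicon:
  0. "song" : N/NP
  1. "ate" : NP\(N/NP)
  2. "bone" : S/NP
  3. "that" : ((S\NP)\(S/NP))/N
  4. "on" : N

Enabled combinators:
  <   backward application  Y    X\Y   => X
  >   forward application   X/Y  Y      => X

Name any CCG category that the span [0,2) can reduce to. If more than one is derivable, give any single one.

NP

[0,5] S   <
  [0,2] NP   <
    [0,1] "song" : N/NP
    [1,2] "ate" : NP\(N/NP)
  [2,5] S\NP   <
    [2,3] "bone" : S/NP
    [3,5] (S\NP)\(S/NP)   >
      [3,4] "that" : ((S\NP)\(S/NP))/N
      [4,5] "on" : N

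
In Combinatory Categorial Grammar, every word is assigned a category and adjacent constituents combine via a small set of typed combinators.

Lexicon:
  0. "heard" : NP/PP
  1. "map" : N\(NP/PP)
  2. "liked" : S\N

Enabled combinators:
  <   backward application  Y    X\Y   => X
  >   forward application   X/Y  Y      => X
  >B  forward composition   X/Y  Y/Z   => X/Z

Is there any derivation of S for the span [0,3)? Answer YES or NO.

[0,3] S   <
  [0,2] N   <
    [0,1] "heard" : NP/PP
    [1,2] "map" : N\(NP/PP)
  [2,3] "liked" : S\N

YES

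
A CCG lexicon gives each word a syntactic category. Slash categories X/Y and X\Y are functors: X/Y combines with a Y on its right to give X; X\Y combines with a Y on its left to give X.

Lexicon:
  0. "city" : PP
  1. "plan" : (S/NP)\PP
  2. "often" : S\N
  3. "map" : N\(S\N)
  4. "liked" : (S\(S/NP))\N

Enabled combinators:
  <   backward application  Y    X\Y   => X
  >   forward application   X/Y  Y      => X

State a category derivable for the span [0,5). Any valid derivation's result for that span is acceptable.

S

[0,5] S   <
  [0,2] S/NP   <
    [0,1] "city" : PP
    [1,2] "plan" : (S/NP)\PP
  [2,5] S\(S/NP)   <
    [2,4] N   <
      [2,3] "often" : S\N
      [3,4] "map" : N\(S\N)
    [4,5] "liked" : (S\(S/NP))\N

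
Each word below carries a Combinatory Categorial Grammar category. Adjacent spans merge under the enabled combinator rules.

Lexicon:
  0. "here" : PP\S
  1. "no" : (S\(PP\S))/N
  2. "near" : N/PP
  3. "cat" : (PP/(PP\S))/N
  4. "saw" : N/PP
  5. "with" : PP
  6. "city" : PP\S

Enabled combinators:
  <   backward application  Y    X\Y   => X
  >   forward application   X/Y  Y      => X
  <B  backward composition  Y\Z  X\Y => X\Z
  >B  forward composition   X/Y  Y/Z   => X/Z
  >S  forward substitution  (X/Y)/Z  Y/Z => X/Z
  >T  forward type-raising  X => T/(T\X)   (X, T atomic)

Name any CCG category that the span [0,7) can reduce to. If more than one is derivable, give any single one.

S

[0,7] S   <
  [0,1] "here" : PP\S
  [1,7] S\(PP\S)   >
    [1,2] "no" : (S\(PP\S))/N
    [2,7] N   >
      [2,3] "near" : N/PP
      [3,7] PP   >
        [3,6] PP/(PP\S)   >
          [3,4] "cat" : (PP/(PP\S))/N
          [4,6] N   >
            [4,5] "saw" : N/PP
            [5,6] "with" : PP
        [6,7] "city" : PP\S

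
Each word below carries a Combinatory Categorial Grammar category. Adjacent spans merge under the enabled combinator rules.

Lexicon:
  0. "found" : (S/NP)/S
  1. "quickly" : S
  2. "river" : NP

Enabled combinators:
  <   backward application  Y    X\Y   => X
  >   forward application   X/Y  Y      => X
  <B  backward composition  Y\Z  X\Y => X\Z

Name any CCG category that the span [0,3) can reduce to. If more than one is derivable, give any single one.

S

[0,3] S   >
  [0,2] S/NP   >
    [0,1] "found" : (S/NP)/S
    [1,2] "quickly" : S
  [2,3] "river" : NP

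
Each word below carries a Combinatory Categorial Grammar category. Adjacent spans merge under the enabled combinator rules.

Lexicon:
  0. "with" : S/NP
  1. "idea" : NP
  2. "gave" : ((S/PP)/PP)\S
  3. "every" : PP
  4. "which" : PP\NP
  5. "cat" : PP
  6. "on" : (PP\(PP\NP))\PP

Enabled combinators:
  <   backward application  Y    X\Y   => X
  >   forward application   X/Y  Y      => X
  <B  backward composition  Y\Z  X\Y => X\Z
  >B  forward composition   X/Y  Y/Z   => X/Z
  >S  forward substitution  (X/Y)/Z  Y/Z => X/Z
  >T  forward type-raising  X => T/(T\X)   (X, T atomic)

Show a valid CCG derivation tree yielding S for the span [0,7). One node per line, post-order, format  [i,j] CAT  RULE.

[0,7] S   >
  [0,4] S/PP   >
    [0,3] (S/PP)/PP   <
      [0,2] S   >
        [0,1] "with" : S/NP
        [1,2] "idea" : NP
      [2,3] "gave" : ((S/PP)/PP)\S
    [3,4] "every" : PP
  [4,7] PP   <
    [4,5] "which" : PP\NP
    [5,7] PP\(PP\NP)   <
      [5,6] "cat" : PP
      [6,7] "on" : (PP\(PP\NP))\PP

[0,1] S/NP  lex  "with"
[1,2] NP  lex  "idea"
[0,2] S  >  k=1
[2,3] ((S/PP)/PP)\S  lex  "gave"
[0,3] (S/PP)/PP  <  k=2
[3,4] PP  lex  "every"
[0,4] S/PP  >  k=3
[4,5] PP\NP  lex  "which"
[5,6] PP  lex  "cat"
[6,7] (PP\(PP\NP))\PP  lex  "on"
[5,7] PP\(PP\NP)  <  k=6
[4,7] PP  <  k=5
[0,7] S  >  k=4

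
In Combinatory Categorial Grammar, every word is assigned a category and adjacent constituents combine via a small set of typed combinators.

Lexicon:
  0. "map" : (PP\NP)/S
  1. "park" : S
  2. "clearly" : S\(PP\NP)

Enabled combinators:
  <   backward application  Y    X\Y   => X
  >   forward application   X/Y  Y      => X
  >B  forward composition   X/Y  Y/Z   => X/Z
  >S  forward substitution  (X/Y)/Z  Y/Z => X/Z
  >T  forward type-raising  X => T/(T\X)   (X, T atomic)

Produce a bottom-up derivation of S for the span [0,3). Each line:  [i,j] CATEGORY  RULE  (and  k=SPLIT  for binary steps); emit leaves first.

[0,1] (PP\NP)/S  lex  "map"
[1,2] S  lex  "park"
[0,2] PP\NP  >  k=1
[2,3] S\(PP\NP)  lex  "clearly"
[0,3] S  <  k=2

[0,3] S   <
  [0,2] PP\NP   >
    [0,1] "map" : (PP\NP)/S
    [1,2] "park" : S
  [2,3] "clearly" : S\(PP\NP)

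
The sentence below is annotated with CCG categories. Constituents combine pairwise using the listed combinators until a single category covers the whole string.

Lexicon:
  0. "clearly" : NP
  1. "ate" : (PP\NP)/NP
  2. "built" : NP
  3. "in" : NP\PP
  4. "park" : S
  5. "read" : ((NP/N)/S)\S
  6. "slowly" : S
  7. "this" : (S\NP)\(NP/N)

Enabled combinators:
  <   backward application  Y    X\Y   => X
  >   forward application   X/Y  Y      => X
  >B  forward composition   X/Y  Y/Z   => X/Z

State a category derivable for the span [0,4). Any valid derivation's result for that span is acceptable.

[0,8] S   <
  [0,4] NP   <
    [0,3] PP   <
      [0,1] "clearly" : NP
      [1,3] PP\NP   >
        [1,2] "ate" : (PP\NP)/NP
        [2,3] "built" : NP
    [3,4] "in" : NP\PP
  [4,8] S\NP   <
    [4,7] NP/N   >
      [4,6] (NP/N)/S   <
        [4,5] "park" : S
        [5,6] "read" : ((NP/N)/S)\S
      [6,7] "slowly" : S
    [7,8] "this" : (S\NP)\(NP/N)

NP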